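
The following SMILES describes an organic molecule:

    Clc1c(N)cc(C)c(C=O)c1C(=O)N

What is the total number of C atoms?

9

Count every carbon token in the SMILES (each C, including those in ring-closure positions and inside branches).
Carbon count: 9.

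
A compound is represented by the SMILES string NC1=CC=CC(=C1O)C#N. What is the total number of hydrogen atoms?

6

Walk through each heavy atom and fill implicit hydrogens from standard valence (C 4, N 3, O 2, S 2, halogen 1):
  atom 1: N, bond orders sum to 1 (valence 3) → 2 H
  atom 2: C, bond orders sum to 4 (valence 4) → 0 H
  atom 3: C, bond orders sum to 3 (valence 4) → 1 H
  atom 4: C, bond orders sum to 3 (valence 4) → 1 H
  atom 5: C, bond orders sum to 3 (valence 4) → 1 H
  atom 6: C, bond orders sum to 4 (valence 4) → 0 H
  atom 7: C, bond orders sum to 4 (valence 4) → 0 H
  atom 8: O, bond orders sum to 1 (valence 2) → 1 H
  atom 9: C, bond orders sum to 4 (valence 4) → 0 H
  atom 10: N, bond orders sum to 3 (valence 3) → 0 H
Total hydrogens: 6.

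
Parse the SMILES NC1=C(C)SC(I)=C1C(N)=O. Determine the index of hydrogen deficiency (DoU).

Molecular formula: C6H7IN2OS.
DoU = (2C + 2 + N − H − X) / 2, where X is the halogen count and O/S are ignored.
    = (2·6 + 2 + 2 − 7 − 1) / 2 = 8 / 2 = 4.

4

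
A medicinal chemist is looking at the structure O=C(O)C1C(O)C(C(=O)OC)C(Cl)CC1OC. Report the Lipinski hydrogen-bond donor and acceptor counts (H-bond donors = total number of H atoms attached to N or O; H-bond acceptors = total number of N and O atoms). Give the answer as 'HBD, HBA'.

Donors: find every N or O and count the H atoms it carries.
  atom 1 (O): bond orders sum to 2 → 0 H
  atom 3 (O): bond orders sum to 1 → 1 H
  atom 6 (O): bond orders sum to 1 → 1 H
  atom 9 (O): bond orders sum to 2 → 0 H
  atom 10 (O): bond orders sum to 2 → 0 H
  atom 16 (O): bond orders sum to 2 → 0 H
Lipinski HBD = 2.
Acceptors: N atoms = 0, O atoms = 6 → HBA = 6.

2, 6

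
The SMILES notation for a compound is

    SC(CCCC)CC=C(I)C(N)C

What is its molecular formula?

C10H20INS

Walk through each heavy atom and fill implicit hydrogens from standard valence (C 4, N 3, O 2, S 2, halogen 1):
  atom 1: S, bond orders sum to 1 (valence 2) → 1 H
  atom 2: C, bond orders sum to 3 (valence 4) → 1 H
  atom 3: C, bond orders sum to 2 (valence 4) → 2 H
  atom 4: C, bond orders sum to 2 (valence 4) → 2 H
  atom 5: C, bond orders sum to 2 (valence 4) → 2 H
  atom 6: C, bond orders sum to 1 (valence 4) → 3 H
  atom 7: C, bond orders sum to 2 (valence 4) → 2 H
  atom 8: C, bond orders sum to 3 (valence 4) → 1 H
  atom 9: C, bond orders sum to 4 (valence 4) → 0 H
  atom 10: I (halogen, monovalent) → 0 H
  atom 11: C, bond orders sum to 3 (valence 4) → 1 H
  atom 12: N, bond orders sum to 1 (valence 3) → 2 H
  atom 13: C, bond orders sum to 1 (valence 4) → 3 H
Totals → C:10, H:20, I:1, N:1, S:1.
In Hill order: C10H20INS.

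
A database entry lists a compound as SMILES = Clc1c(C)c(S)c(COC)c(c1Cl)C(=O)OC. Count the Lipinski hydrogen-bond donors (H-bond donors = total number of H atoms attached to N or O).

Donors: find every N or O and count the H atoms it carries.
  atom 9 (O): bond orders sum to 2 → 0 H
  atom 15 (O): bond orders sum to 2 → 0 H
  atom 16 (O): bond orders sum to 2 → 0 H
Lipinski HBD = 0.

0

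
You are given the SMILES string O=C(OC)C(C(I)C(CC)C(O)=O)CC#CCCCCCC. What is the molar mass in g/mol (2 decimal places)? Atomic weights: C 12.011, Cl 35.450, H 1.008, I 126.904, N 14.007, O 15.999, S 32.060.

422.30 g/mol

First, the molecular formula is C17H27IO4 (counting implicit H from valence).
  C: 17 × 12.011 = 204.187
  H: 27 × 1.008 = 27.216
  I: 1 × 126.904 = 126.904
  O: 4 × 15.999 = 63.996
Sum: 17×12.011 + 27×1.008 + 1×126.904 + 4×15.999 = 422.303 → 422.30 g/mol.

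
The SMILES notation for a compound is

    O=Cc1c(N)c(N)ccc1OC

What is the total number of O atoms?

2

Scan the SMILES for O atoms (remember two-letter symbols like Cl and Br are single atoms).
Oxygen count: 2.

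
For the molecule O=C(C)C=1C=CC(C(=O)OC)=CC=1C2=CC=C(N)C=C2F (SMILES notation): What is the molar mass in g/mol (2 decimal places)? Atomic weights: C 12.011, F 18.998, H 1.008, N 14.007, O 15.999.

First, the molecular formula is C16H14FNO3 (counting implicit H from valence).
  C: 16 × 12.011 = 192.176
  F: 1 × 18.998 = 18.998
  H: 14 × 1.008 = 14.112
  N: 1 × 14.007 = 14.007
  O: 3 × 15.999 = 47.997
Sum: 16×12.011 + 1×18.998 + 14×1.008 + 1×14.007 + 3×15.999 = 287.290 → 287.29 g/mol.

287.29 g/mol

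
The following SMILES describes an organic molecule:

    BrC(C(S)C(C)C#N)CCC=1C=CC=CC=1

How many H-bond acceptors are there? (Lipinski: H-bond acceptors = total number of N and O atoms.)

N atoms: 1; O atoms: 0.
Lipinski HBA = 1 + 0 = 1.

1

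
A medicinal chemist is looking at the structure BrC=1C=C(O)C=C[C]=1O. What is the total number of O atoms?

Scan the SMILES for O atoms (remember two-letter symbols like Cl and Br are single atoms).
Oxygen count: 2.

2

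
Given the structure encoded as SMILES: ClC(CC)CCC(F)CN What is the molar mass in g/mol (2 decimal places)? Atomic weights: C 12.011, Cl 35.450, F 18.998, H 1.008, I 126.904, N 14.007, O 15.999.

First, the molecular formula is C7H15ClFN (counting implicit H from valence).
  C: 7 × 12.011 = 84.077
  Cl: 1 × 35.450 = 35.450
  F: 1 × 18.998 = 18.998
  H: 15 × 1.008 = 15.120
  N: 1 × 14.007 = 14.007
Sum: 7×12.011 + 1×35.450 + 1×18.998 + 15×1.008 + 1×14.007 = 167.652 → 167.65 g/mol.

167.65 g/mol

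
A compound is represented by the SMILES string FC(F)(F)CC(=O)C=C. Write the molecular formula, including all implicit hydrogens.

C5H5F3O

Walk through each heavy atom and fill implicit hydrogens from standard valence (C 4, N 3, O 2, S 2, halogen 1):
  atom 1: F (halogen, monovalent) → 0 H
  atom 2: C, bond orders sum to 4 (valence 4) → 0 H
  atom 3: F (halogen, monovalent) → 0 H
  atom 4: F (halogen, monovalent) → 0 H
  atom 5: C, bond orders sum to 2 (valence 4) → 2 H
  atom 6: C, bond orders sum to 4 (valence 4) → 0 H
  atom 7: O, bond orders sum to 2 (valence 2) → 0 H
  atom 8: C, bond orders sum to 3 (valence 4) → 1 H
  atom 9: C, bond orders sum to 2 (valence 4) → 2 H
Totals → C:5, H:5, F:3, O:1.
In Hill order: C5H5F3O.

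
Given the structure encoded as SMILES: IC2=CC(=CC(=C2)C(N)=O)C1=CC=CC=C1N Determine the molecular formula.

Walk through each heavy atom and fill implicit hydrogens from standard valence (C 4, N 3, O 2, S 2, halogen 1):
  atom 1: I (halogen, monovalent) → 0 H
  atom 2: C, bond orders sum to 4 (valence 4) → 0 H
  atom 3: C, bond orders sum to 3 (valence 4) → 1 H
  atom 4: C, bond orders sum to 4 (valence 4) → 0 H
  atom 5: C, bond orders sum to 3 (valence 4) → 1 H
  atom 6: C, bond orders sum to 4 (valence 4) → 0 H
  atom 7: C, bond orders sum to 3 (valence 4) → 1 H
  atom 8: C, bond orders sum to 4 (valence 4) → 0 H
  atom 9: N, bond orders sum to 1 (valence 3) → 2 H
  atom 10: O, bond orders sum to 2 (valence 2) → 0 H
  atom 11: C, bond orders sum to 4 (valence 4) → 0 H
  atom 12: C, bond orders sum to 3 (valence 4) → 1 H
  atom 13: C, bond orders sum to 3 (valence 4) → 1 H
  atom 14: C, bond orders sum to 3 (valence 4) → 1 H
  atom 15: C, bond orders sum to 3 (valence 4) → 1 H
  atom 16: C, bond orders sum to 4 (valence 4) → 0 H
  atom 17: N, bond orders sum to 1 (valence 3) → 2 H
Totals → C:13, H:11, I:1, N:2, O:1.
In Hill order: C13H11IN2O.

C13H11IN2O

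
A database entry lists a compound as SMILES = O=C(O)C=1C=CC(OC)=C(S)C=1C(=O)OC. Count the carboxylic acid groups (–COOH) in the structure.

The carboxylic acid motif appears at heavy-atom position 2 in the SMILES.
Other groups present: 1 ester, 1 ether, 1 thiol.
Carboxylic acid count: 1.

1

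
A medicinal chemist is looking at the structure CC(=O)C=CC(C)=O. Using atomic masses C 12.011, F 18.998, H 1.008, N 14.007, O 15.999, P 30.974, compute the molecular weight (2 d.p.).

112.13 g/mol

First, the molecular formula is C6H8O2 (counting implicit H from valence).
  C: 6 × 12.011 = 72.066
  H: 8 × 1.008 = 8.064
  O: 2 × 15.999 = 31.998
Sum: 6×12.011 + 8×1.008 + 2×15.999 = 112.128 → 112.13 g/mol.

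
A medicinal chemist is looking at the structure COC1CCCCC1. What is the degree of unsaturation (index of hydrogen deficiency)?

1

Molecular formula: C7H14O.
DoU = (2C + 2 + N − H − X) / 2, where X is the halogen count and O/S are ignored.
    = (2·7 + 2 + 0 − 14 − 0) / 2 = 2 / 2 = 1.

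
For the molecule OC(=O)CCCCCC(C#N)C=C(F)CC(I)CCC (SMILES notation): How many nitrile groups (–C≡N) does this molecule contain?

The nitrile motif appears at heavy-atom position 10 in the SMILES.
Other groups present: 1 alkene, 1 carboxylic acid.
Nitrile count: 1.

1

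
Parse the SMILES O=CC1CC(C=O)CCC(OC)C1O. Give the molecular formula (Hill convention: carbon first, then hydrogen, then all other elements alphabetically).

C10H16O4

Walk through each heavy atom and fill implicit hydrogens from standard valence (C 4, N 3, O 2, S 2, halogen 1):
  atom 1: O, bond orders sum to 2 (valence 2) → 0 H
  atom 2: C, bond orders sum to 3 (valence 4) → 1 H
  atom 3: C, bond orders sum to 3 (valence 4) → 1 H
  atom 4: C, bond orders sum to 2 (valence 4) → 2 H
  atom 5: C, bond orders sum to 3 (valence 4) → 1 H
  atom 6: C, bond orders sum to 3 (valence 4) → 1 H
  atom 7: O, bond orders sum to 2 (valence 2) → 0 H
  atom 8: C, bond orders sum to 2 (valence 4) → 2 H
  atom 9: C, bond orders sum to 2 (valence 4) → 2 H
  atom 10: C, bond orders sum to 3 (valence 4) → 1 H
  atom 11: O, bond orders sum to 2 (valence 2) → 0 H
  atom 12: C, bond orders sum to 1 (valence 4) → 3 H
  atom 13: C, bond orders sum to 3 (valence 4) → 1 H
  atom 14: O, bond orders sum to 1 (valence 2) → 1 H
Totals → C:10, H:16, O:4.
In Hill order: C10H16O4.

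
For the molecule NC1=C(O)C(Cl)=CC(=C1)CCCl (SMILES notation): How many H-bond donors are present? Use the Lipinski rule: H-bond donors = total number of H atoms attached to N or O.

3

Donors: find every N or O and count the H atoms it carries.
  atom 1 (N): bond orders sum to 1 → 2 H
  atom 4 (O): bond orders sum to 1 → 1 H
Lipinski HBD = 3.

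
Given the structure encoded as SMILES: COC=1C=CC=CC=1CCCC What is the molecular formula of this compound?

C11H16O

Walk through each heavy atom and fill implicit hydrogens from standard valence (C 4, N 3, O 2, S 2, halogen 1):
  atom 1: C, bond orders sum to 1 (valence 4) → 3 H
  atom 2: O, bond orders sum to 2 (valence 2) → 0 H
  atom 3: C, bond orders sum to 4 (valence 4) → 0 H
  atom 4: C, bond orders sum to 3 (valence 4) → 1 H
  atom 5: C, bond orders sum to 3 (valence 4) → 1 H
  atom 6: C, bond orders sum to 3 (valence 4) → 1 H
  atom 7: C, bond orders sum to 3 (valence 4) → 1 H
  atom 8: C, bond orders sum to 4 (valence 4) → 0 H
  atom 9: C, bond orders sum to 2 (valence 4) → 2 H
  atom 10: C, bond orders sum to 2 (valence 4) → 2 H
  atom 11: C, bond orders sum to 2 (valence 4) → 2 H
  atom 12: C, bond orders sum to 1 (valence 4) → 3 H
Totals → C:11, H:16, O:1.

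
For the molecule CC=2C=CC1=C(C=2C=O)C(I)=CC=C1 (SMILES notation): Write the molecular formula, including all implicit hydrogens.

Walk through each heavy atom and fill implicit hydrogens from standard valence (C 4, N 3, O 2, S 2, halogen 1):
  atom 1: C, bond orders sum to 1 (valence 4) → 3 H
  atom 2: C, bond orders sum to 4 (valence 4) → 0 H
  atom 3: C, bond orders sum to 3 (valence 4) → 1 H
  atom 4: C, bond orders sum to 3 (valence 4) → 1 H
  atom 5: C, bond orders sum to 4 (valence 4) → 0 H
  atom 6: C, bond orders sum to 4 (valence 4) → 0 H
  atom 7: C, bond orders sum to 4 (valence 4) → 0 H
  atom 8: C, bond orders sum to 3 (valence 4) → 1 H
  atom 9: O, bond orders sum to 2 (valence 2) → 0 H
  atom 10: C, bond orders sum to 4 (valence 4) → 0 H
  atom 11: I (halogen, monovalent) → 0 H
  atom 12: C, bond orders sum to 3 (valence 4) → 1 H
  atom 13: C, bond orders sum to 3 (valence 4) → 1 H
  atom 14: C, bond orders sum to 3 (valence 4) → 1 H
Totals → C:12, H:9, I:1, O:1.

C12H9IO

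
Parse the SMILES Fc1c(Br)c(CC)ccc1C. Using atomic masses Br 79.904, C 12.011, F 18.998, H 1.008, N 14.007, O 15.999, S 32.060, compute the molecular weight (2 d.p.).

217.08 g/mol

First, the molecular formula is C9H10BrF (counting implicit H from valence).
  Br: 1 × 79.904 = 79.904
  C: 9 × 12.011 = 108.099
  F: 1 × 18.998 = 18.998
  H: 10 × 1.008 = 10.080
Sum: 1×79.904 + 9×12.011 + 1×18.998 + 10×1.008 = 217.081 → 217.08 g/mol.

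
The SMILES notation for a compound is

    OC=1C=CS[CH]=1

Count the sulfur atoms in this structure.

Scan the SMILES for S atoms (remember two-letter symbols like Cl and Br are single atoms).
Sulfur count: 1.

1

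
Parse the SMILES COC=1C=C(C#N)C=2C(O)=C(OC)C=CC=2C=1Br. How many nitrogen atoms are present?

Scan the SMILES for N atoms (remember two-letter symbols like Cl and Br are single atoms).
Nitrogen count: 1.

1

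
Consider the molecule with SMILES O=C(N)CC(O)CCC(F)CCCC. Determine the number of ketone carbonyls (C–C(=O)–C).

0

Scan the SMILES for the ketone motif — none present.
Groups that are present: 1 amide, 1 hydroxyl.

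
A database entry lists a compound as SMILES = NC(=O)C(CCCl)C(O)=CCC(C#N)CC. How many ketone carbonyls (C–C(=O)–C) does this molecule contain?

Scan the SMILES for the ketone motif — none present.
Groups that are present: 1 alkene, 1 amide, 1 hydroxyl, 1 nitrile.

0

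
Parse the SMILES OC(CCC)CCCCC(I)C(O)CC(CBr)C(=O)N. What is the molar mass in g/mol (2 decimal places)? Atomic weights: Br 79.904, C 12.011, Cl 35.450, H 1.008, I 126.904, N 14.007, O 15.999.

464.18 g/mol

First, the molecular formula is C14H27BrINO3 (counting implicit H from valence).
  Br: 1 × 79.904 = 79.904
  C: 14 × 12.011 = 168.154
  H: 27 × 1.008 = 27.216
  I: 1 × 126.904 = 126.904
  N: 1 × 14.007 = 14.007
  O: 3 × 15.999 = 47.997
Sum: 1×79.904 + 14×12.011 + 27×1.008 + 1×126.904 + 1×14.007 + 3×15.999 = 464.182 → 464.18 g/mol.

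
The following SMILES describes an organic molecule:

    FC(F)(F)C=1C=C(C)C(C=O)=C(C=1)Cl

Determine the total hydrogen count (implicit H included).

6

Walk through each heavy atom and fill implicit hydrogens from standard valence (C 4, N 3, O 2, S 2, halogen 1):
  atom 1: F (halogen, monovalent) → 0 H
  atom 2: C, bond orders sum to 4 (valence 4) → 0 H
  atom 3: F (halogen, monovalent) → 0 H
  atom 4: F (halogen, monovalent) → 0 H
  atom 5: C, bond orders sum to 4 (valence 4) → 0 H
  atom 6: C, bond orders sum to 3 (valence 4) → 1 H
  atom 7: C, bond orders sum to 4 (valence 4) → 0 H
  atom 8: C, bond orders sum to 1 (valence 4) → 3 H
  atom 9: C, bond orders sum to 4 (valence 4) → 0 H
  atom 10: C, bond orders sum to 3 (valence 4) → 1 H
  atom 11: O, bond orders sum to 2 (valence 2) → 0 H
  atom 12: C, bond orders sum to 4 (valence 4) → 0 H
  atom 13: C, bond orders sum to 3 (valence 4) → 1 H
  atom 14: Cl (halogen, monovalent) → 0 H
Total hydrogens: 6.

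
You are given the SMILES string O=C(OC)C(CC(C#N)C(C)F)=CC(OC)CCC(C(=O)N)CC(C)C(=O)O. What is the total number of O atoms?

6

Scan the SMILES for O atoms (remember two-letter symbols like Cl and Br are single atoms).
Oxygen count: 6.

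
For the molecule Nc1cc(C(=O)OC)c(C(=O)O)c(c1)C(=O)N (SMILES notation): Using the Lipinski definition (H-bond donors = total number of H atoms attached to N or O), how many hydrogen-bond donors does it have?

Donors: find every N or O and count the H atoms it carries.
  atom 1 (N): bond orders sum to 1 → 2 H
  atom 6 (O): bond orders sum to 2 → 0 H
  atom 7 (O): bond orders sum to 2 → 0 H
  atom 11 (O): bond orders sum to 2 → 0 H
  atom 12 (O): bond orders sum to 1 → 1 H
  atom 16 (O): bond orders sum to 2 → 0 H
  atom 17 (N): bond orders sum to 1 → 2 H
Lipinski HBD = 5.

5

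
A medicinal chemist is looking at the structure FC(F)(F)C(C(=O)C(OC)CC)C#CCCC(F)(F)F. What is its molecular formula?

C12H14F6O2

Walk through each heavy atom and fill implicit hydrogens from standard valence (C 4, N 3, O 2, S 2, halogen 1):
  atom 1: F (halogen, monovalent) → 0 H
  atom 2: C, bond orders sum to 4 (valence 4) → 0 H
  atom 3: F (halogen, monovalent) → 0 H
  atom 4: F (halogen, monovalent) → 0 H
  atom 5: C, bond orders sum to 3 (valence 4) → 1 H
  atom 6: C, bond orders sum to 4 (valence 4) → 0 H
  atom 7: O, bond orders sum to 2 (valence 2) → 0 H
  atom 8: C, bond orders sum to 3 (valence 4) → 1 H
  atom 9: O, bond orders sum to 2 (valence 2) → 0 H
  atom 10: C, bond orders sum to 1 (valence 4) → 3 H
  atom 11: C, bond orders sum to 2 (valence 4) → 2 H
  atom 12: C, bond orders sum to 1 (valence 4) → 3 H
  atom 13: C, bond orders sum to 4 (valence 4) → 0 H
  atom 14: C, bond orders sum to 4 (valence 4) → 0 H
  atom 15: C, bond orders sum to 2 (valence 4) → 2 H
  atom 16: C, bond orders sum to 2 (valence 4) → 2 H
  atom 17: C, bond orders sum to 4 (valence 4) → 0 H
  atom 18: F (halogen, monovalent) → 0 H
  atom 19: F (halogen, monovalent) → 0 H
  atom 20: F (halogen, monovalent) → 0 H
Totals → C:12, H:14, F:6, O:2.
In Hill order: C12H14F6O2.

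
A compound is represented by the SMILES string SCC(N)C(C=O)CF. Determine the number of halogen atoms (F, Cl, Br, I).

Halogen atoms appear at heavy-atom position 9 (1×F).
Other groups present: 1 aldehyde, 1 primary amine, 1 thiol.
Halogen count: 1.

1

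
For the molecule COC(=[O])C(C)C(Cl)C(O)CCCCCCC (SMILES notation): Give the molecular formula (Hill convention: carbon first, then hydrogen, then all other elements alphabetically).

C13H25ClO3

Walk through each heavy atom and fill implicit hydrogens from standard valence (C 4, N 3, O 2, S 2, halogen 1):
  atom 1: C, bond orders sum to 1 (valence 4) → 3 H
  atom 2: O, bond orders sum to 2 (valence 2) → 0 H
  atom 3: C, bond orders sum to 4 (valence 4) → 0 H
  atom 4: O with explicit H count 0
  atom 5: C, bond orders sum to 3 (valence 4) → 1 H
  atom 6: C, bond orders sum to 1 (valence 4) → 3 H
  atom 7: C, bond orders sum to 3 (valence 4) → 1 H
  atom 8: Cl (halogen, monovalent) → 0 H
  atom 9: C, bond orders sum to 3 (valence 4) → 1 H
  atom 10: O, bond orders sum to 1 (valence 2) → 1 H
  atom 11: C, bond orders sum to 2 (valence 4) → 2 H
  atom 12: C, bond orders sum to 2 (valence 4) → 2 H
  atom 13: C, bond orders sum to 2 (valence 4) → 2 H
  atom 14: C, bond orders sum to 2 (valence 4) → 2 H
  atom 15: C, bond orders sum to 2 (valence 4) → 2 H
  atom 16: C, bond orders sum to 2 (valence 4) → 2 H
  atom 17: C, bond orders sum to 1 (valence 4) → 3 H
Totals → C:13, H:25, Cl:1, O:3.
In Hill order: C13H25ClO3.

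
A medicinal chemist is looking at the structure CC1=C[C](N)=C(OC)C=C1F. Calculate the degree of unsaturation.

Degree of unsaturation = (number of rings) + (number of π bonds).
Ring closures in the SMILES: 1.
π bonds: 3 double bonds (each 1 DoU) → 3 DoU from unsaturation.
Total DoU = 1 + 3 = 4.

4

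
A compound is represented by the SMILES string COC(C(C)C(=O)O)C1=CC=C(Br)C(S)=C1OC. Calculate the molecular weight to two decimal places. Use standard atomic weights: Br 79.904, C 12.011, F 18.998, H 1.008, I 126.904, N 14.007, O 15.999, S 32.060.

335.21 g/mol

First, the molecular formula is C12H15BrO4S (counting implicit H from valence).
  Br: 1 × 79.904 = 79.904
  C: 12 × 12.011 = 144.132
  H: 15 × 1.008 = 15.120
  O: 4 × 15.999 = 63.996
  S: 1 × 32.060 = 32.060
Sum: 1×79.904 + 12×12.011 + 15×1.008 + 4×15.999 + 1×32.060 = 335.212 → 335.21 g/mol.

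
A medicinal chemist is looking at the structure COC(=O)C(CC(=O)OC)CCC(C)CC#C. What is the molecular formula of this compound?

Walk through each heavy atom and fill implicit hydrogens from standard valence (C 4, N 3, O 2, S 2, halogen 1):
  atom 1: C, bond orders sum to 1 (valence 4) → 3 H
  atom 2: O, bond orders sum to 2 (valence 2) → 0 H
  atom 3: C, bond orders sum to 4 (valence 4) → 0 H
  atom 4: O, bond orders sum to 2 (valence 2) → 0 H
  atom 5: C, bond orders sum to 3 (valence 4) → 1 H
  atom 6: C, bond orders sum to 2 (valence 4) → 2 H
  atom 7: C, bond orders sum to 4 (valence 4) → 0 H
  atom 8: O, bond orders sum to 2 (valence 2) → 0 H
  atom 9: O, bond orders sum to 2 (valence 2) → 0 H
  atom 10: C, bond orders sum to 1 (valence 4) → 3 H
  atom 11: C, bond orders sum to 2 (valence 4) → 2 H
  atom 12: C, bond orders sum to 2 (valence 4) → 2 H
  atom 13: C, bond orders sum to 3 (valence 4) → 1 H
  atom 14: C, bond orders sum to 1 (valence 4) → 3 H
  atom 15: C, bond orders sum to 2 (valence 4) → 2 H
  atom 16: C, bond orders sum to 4 (valence 4) → 0 H
  atom 17: C, bond orders sum to 3 (valence 4) → 1 H
Totals → C:13, H:20, O:4.
In Hill order: C13H20O4.

C13H20O4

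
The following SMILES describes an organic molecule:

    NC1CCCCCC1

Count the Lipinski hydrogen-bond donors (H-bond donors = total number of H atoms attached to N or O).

Donors: find every N or O and count the H atoms it carries.
  atom 1 (N): bond orders sum to 1 → 2 H
Lipinski HBD = 2.

2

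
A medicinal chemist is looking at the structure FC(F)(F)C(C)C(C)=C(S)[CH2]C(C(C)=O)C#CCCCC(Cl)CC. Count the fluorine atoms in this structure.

3

Scan the SMILES for F atoms (remember two-letter symbols like Cl and Br are single atoms).
Fluorine count: 3.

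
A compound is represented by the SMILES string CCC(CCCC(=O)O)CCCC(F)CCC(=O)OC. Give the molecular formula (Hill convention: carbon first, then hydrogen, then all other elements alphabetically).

C15H27FO4

Walk through each heavy atom and fill implicit hydrogens from standard valence (C 4, N 3, O 2, S 2, halogen 1):
  atom 1: C, bond orders sum to 1 (valence 4) → 3 H
  atom 2: C, bond orders sum to 2 (valence 4) → 2 H
  atom 3: C, bond orders sum to 3 (valence 4) → 1 H
  atom 4: C, bond orders sum to 2 (valence 4) → 2 H
  atom 5: C, bond orders sum to 2 (valence 4) → 2 H
  atom 6: C, bond orders sum to 2 (valence 4) → 2 H
  atom 7: C, bond orders sum to 4 (valence 4) → 0 H
  atom 8: O, bond orders sum to 2 (valence 2) → 0 H
  atom 9: O, bond orders sum to 1 (valence 2) → 1 H
  atom 10: C, bond orders sum to 2 (valence 4) → 2 H
  atom 11: C, bond orders sum to 2 (valence 4) → 2 H
  atom 12: C, bond orders sum to 2 (valence 4) → 2 H
  atom 13: C, bond orders sum to 3 (valence 4) → 1 H
  atom 14: F (halogen, monovalent) → 0 H
  atom 15: C, bond orders sum to 2 (valence 4) → 2 H
  atom 16: C, bond orders sum to 2 (valence 4) → 2 H
  atom 17: C, bond orders sum to 4 (valence 4) → 0 H
  atom 18: O, bond orders sum to 2 (valence 2) → 0 H
  atom 19: O, bond orders sum to 2 (valence 2) → 0 H
  atom 20: C, bond orders sum to 1 (valence 4) → 3 H
Totals → C:15, H:27, F:1, O:4.
In Hill order: C15H27FO4.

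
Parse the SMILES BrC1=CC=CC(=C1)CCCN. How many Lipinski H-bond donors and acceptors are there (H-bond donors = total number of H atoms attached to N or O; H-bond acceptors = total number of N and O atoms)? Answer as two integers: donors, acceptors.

Donors: find every N or O and count the H atoms it carries.
  atom 11 (N): bond orders sum to 1 → 2 H
Lipinski HBD = 2.
Acceptors: N atoms = 1, O atoms = 0 → HBA = 1.

2, 1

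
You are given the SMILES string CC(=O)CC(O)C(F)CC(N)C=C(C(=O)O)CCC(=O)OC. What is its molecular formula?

Walk through each heavy atom and fill implicit hydrogens from standard valence (C 4, N 3, O 2, S 2, halogen 1):
  atom 1: C, bond orders sum to 1 (valence 4) → 3 H
  atom 2: C, bond orders sum to 4 (valence 4) → 0 H
  atom 3: O, bond orders sum to 2 (valence 2) → 0 H
  atom 4: C, bond orders sum to 2 (valence 4) → 2 H
  atom 5: C, bond orders sum to 3 (valence 4) → 1 H
  atom 6: O, bond orders sum to 1 (valence 2) → 1 H
  atom 7: C, bond orders sum to 3 (valence 4) → 1 H
  atom 8: F (halogen, monovalent) → 0 H
  atom 9: C, bond orders sum to 2 (valence 4) → 2 H
  atom 10: C, bond orders sum to 3 (valence 4) → 1 H
  atom 11: N, bond orders sum to 1 (valence 3) → 2 H
  atom 12: C, bond orders sum to 3 (valence 4) → 1 H
  atom 13: C, bond orders sum to 4 (valence 4) → 0 H
  atom 14: C, bond orders sum to 4 (valence 4) → 0 H
  atom 15: O, bond orders sum to 2 (valence 2) → 0 H
  atom 16: O, bond orders sum to 1 (valence 2) → 1 H
  atom 17: C, bond orders sum to 2 (valence 4) → 2 H
  atom 18: C, bond orders sum to 2 (valence 4) → 2 H
  atom 19: C, bond orders sum to 4 (valence 4) → 0 H
  atom 20: O, bond orders sum to 2 (valence 2) → 0 H
  atom 21: O, bond orders sum to 2 (valence 2) → 0 H
  atom 22: C, bond orders sum to 1 (valence 4) → 3 H
Totals → C:14, H:22, F:1, N:1, O:6.
In Hill order: C14H22FNO6.

C14H22FNO6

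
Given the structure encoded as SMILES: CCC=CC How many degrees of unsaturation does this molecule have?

Molecular formula: C5H10.
DoU = (2C + 2 + N − H − X) / 2, where X is the halogen count and O/S are ignored.
    = (2·5 + 2 + 0 − 10 − 0) / 2 = 2 / 2 = 1.

1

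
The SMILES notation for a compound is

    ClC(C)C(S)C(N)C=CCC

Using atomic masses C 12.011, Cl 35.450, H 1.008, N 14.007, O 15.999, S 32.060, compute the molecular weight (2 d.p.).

First, the molecular formula is C8H16ClNS (counting implicit H from valence).
  C: 8 × 12.011 = 96.088
  Cl: 1 × 35.450 = 35.450
  H: 16 × 1.008 = 16.128
  N: 1 × 14.007 = 14.007
  S: 1 × 32.060 = 32.060
Sum: 8×12.011 + 1×35.450 + 16×1.008 + 1×14.007 + 1×32.060 = 193.733 → 193.73 g/mol.

193.73 g/mol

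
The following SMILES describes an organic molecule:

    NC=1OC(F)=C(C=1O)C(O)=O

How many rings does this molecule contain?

In SMILES, each pair of matching ring-closure digits denotes one ring-closing bond; the number of such bonds equals the number of independent rings.
Ring-closure bonds here: 1.

1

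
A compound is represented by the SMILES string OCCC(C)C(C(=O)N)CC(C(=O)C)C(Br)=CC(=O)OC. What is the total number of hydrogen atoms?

Walk through each heavy atom and fill implicit hydrogens from standard valence (C 4, N 3, O 2, S 2, halogen 1):
  atom 1: O, bond orders sum to 1 (valence 2) → 1 H
  atom 2: C, bond orders sum to 2 (valence 4) → 2 H
  atom 3: C, bond orders sum to 2 (valence 4) → 2 H
  atom 4: C, bond orders sum to 3 (valence 4) → 1 H
  atom 5: C, bond orders sum to 1 (valence 4) → 3 H
  atom 6: C, bond orders sum to 3 (valence 4) → 1 H
  atom 7: C, bond orders sum to 4 (valence 4) → 0 H
  atom 8: O, bond orders sum to 2 (valence 2) → 0 H
  atom 9: N, bond orders sum to 1 (valence 3) → 2 H
  atom 10: C, bond orders sum to 2 (valence 4) → 2 H
  atom 11: C, bond orders sum to 3 (valence 4) → 1 H
  atom 12: C, bond orders sum to 4 (valence 4) → 0 H
  atom 13: O, bond orders sum to 2 (valence 2) → 0 H
  atom 14: C, bond orders sum to 1 (valence 4) → 3 H
  atom 15: C, bond orders sum to 4 (valence 4) → 0 H
  atom 16: Br (halogen, monovalent) → 0 H
  atom 17: C, bond orders sum to 3 (valence 4) → 1 H
  atom 18: C, bond orders sum to 4 (valence 4) → 0 H
  atom 19: O, bond orders sum to 2 (valence 2) → 0 H
  atom 20: O, bond orders sum to 2 (valence 2) → 0 H
  atom 21: C, bond orders sum to 1 (valence 4) → 3 H
Total hydrogens: 22.

22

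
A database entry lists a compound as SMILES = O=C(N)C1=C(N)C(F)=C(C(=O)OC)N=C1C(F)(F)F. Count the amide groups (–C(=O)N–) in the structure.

The amide motif appears at heavy-atom position 2 in the SMILES.
Other groups present: 1 ester, 1 primary amine.
Amide count: 1.

1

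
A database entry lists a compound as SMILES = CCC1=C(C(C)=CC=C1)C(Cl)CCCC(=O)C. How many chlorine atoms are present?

Scan the SMILES for Cl atoms (remember two-letter symbols like Cl and Br are single atoms).
Chlorine count: 1.

1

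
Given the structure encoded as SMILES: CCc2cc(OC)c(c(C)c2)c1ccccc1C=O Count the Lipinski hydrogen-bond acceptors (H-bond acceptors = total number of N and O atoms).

2

N atoms: 0; O atoms: 2.
Lipinski HBA = 0 + 2 = 2.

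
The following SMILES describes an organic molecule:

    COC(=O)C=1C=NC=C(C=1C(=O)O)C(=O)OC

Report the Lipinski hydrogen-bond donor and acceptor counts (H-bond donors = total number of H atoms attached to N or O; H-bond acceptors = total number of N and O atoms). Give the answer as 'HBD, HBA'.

Donors: find every N or O and count the H atoms it carries.
  atom 2 (O): bond orders sum to 2 → 0 H
  atom 4 (O): bond orders sum to 2 → 0 H
  atom 7 (N): bond orders sum to 3 → 0 H
  atom 12 (O): bond orders sum to 2 → 0 H
  atom 13 (O): bond orders sum to 1 → 1 H
  atom 15 (O): bond orders sum to 2 → 0 H
  atom 16 (O): bond orders sum to 2 → 0 H
Lipinski HBD = 1.
Acceptors: N atoms = 1, O atoms = 6 → HBA = 7.

1, 7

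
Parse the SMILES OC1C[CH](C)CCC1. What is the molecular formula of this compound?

Walk through each heavy atom and fill implicit hydrogens from standard valence (C 4, N 3, O 2, S 2, halogen 1):
  atom 1: O, bond orders sum to 1 (valence 2) → 1 H
  atom 2: C, bond orders sum to 3 (valence 4) → 1 H
  atom 3: C, bond orders sum to 2 (valence 4) → 2 H
  atom 4: C with explicit H count 1
  atom 5: C, bond orders sum to 1 (valence 4) → 3 H
  atom 6: C, bond orders sum to 2 (valence 4) → 2 H
  atom 7: C, bond orders sum to 2 (valence 4) → 2 H
  atom 8: C, bond orders sum to 2 (valence 4) → 2 H
Totals → C:7, H:14, O:1.
In Hill order: C7H14O.

C7H14O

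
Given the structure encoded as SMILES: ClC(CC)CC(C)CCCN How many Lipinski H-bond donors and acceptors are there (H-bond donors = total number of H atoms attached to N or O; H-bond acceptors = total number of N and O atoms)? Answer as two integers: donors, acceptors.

Donors: find every N or O and count the H atoms it carries.
  atom 11 (N): bond orders sum to 1 → 2 H
Lipinski HBD = 2.
Acceptors: N atoms = 1, O atoms = 0 → HBA = 1.

2, 1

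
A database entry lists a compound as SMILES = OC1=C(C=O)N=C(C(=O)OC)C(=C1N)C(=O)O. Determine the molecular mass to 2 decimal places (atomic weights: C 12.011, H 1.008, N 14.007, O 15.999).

240.17 g/mol

First, the molecular formula is C9H8N2O6 (counting implicit H from valence).
  C: 9 × 12.011 = 108.099
  H: 8 × 1.008 = 8.064
  N: 2 × 14.007 = 28.014
  O: 6 × 15.999 = 95.994
Sum: 9×12.011 + 8×1.008 + 2×14.007 + 6×15.999 = 240.171 → 240.17 g/mol.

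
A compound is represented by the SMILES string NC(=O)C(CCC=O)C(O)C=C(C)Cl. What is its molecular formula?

C9H14ClNO3

Walk through each heavy atom and fill implicit hydrogens from standard valence (C 4, N 3, O 2, S 2, halogen 1):
  atom 1: N, bond orders sum to 1 (valence 3) → 2 H
  atom 2: C, bond orders sum to 4 (valence 4) → 0 H
  atom 3: O, bond orders sum to 2 (valence 2) → 0 H
  atom 4: C, bond orders sum to 3 (valence 4) → 1 H
  atom 5: C, bond orders sum to 2 (valence 4) → 2 H
  atom 6: C, bond orders sum to 2 (valence 4) → 2 H
  atom 7: C, bond orders sum to 3 (valence 4) → 1 H
  atom 8: O, bond orders sum to 2 (valence 2) → 0 H
  atom 9: C, bond orders sum to 3 (valence 4) → 1 H
  atom 10: O, bond orders sum to 1 (valence 2) → 1 H
  atom 11: C, bond orders sum to 3 (valence 4) → 1 H
  atom 12: C, bond orders sum to 4 (valence 4) → 0 H
  atom 13: C, bond orders sum to 1 (valence 4) → 3 H
  atom 14: Cl (halogen, monovalent) → 0 H
Totals → C:9, H:14, Cl:1, N:1, O:3.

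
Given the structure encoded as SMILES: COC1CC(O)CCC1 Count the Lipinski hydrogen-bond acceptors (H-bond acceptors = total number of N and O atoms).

N atoms: 0; O atoms: 2.
Lipinski HBA = 0 + 2 = 2.

2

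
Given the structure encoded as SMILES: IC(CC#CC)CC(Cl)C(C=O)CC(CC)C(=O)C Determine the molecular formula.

Walk through each heavy atom and fill implicit hydrogens from standard valence (C 4, N 3, O 2, S 2, halogen 1):
  atom 1: I (halogen, monovalent) → 0 H
  atom 2: C, bond orders sum to 3 (valence 4) → 1 H
  atom 3: C, bond orders sum to 2 (valence 4) → 2 H
  atom 4: C, bond orders sum to 4 (valence 4) → 0 H
  atom 5: C, bond orders sum to 4 (valence 4) → 0 H
  atom 6: C, bond orders sum to 1 (valence 4) → 3 H
  atom 7: C, bond orders sum to 2 (valence 4) → 2 H
  atom 8: C, bond orders sum to 3 (valence 4) → 1 H
  atom 9: Cl (halogen, monovalent) → 0 H
  atom 10: C, bond orders sum to 3 (valence 4) → 1 H
  atom 11: C, bond orders sum to 3 (valence 4) → 1 H
  atom 12: O, bond orders sum to 2 (valence 2) → 0 H
  atom 13: C, bond orders sum to 2 (valence 4) → 2 H
  atom 14: C, bond orders sum to 3 (valence 4) → 1 H
  atom 15: C, bond orders sum to 2 (valence 4) → 2 H
  atom 16: C, bond orders sum to 1 (valence 4) → 3 H
  atom 17: C, bond orders sum to 4 (valence 4) → 0 H
  atom 18: O, bond orders sum to 2 (valence 2) → 0 H
  atom 19: C, bond orders sum to 1 (valence 4) → 3 H
Totals → C:15, H:22, Cl:1, I:1, O:2.
In Hill order: C15H22ClIO2.

C15H22ClIO2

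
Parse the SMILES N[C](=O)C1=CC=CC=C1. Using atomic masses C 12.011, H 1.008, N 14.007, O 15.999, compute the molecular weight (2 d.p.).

121.14 g/mol

First, the molecular formula is C7H7NO (counting implicit H from valence).
  C: 7 × 12.011 = 84.077
  H: 7 × 1.008 = 7.056
  N: 1 × 14.007 = 14.007
  O: 1 × 15.999 = 15.999
Sum: 7×12.011 + 7×1.008 + 1×14.007 + 1×15.999 = 121.139 → 121.14 g/mol.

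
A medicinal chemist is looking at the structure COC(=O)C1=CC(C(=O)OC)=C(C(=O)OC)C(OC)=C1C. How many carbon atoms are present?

14

Count every carbon token in the SMILES (each C, including those in ring-closure positions and inside branches).
Carbon count: 14.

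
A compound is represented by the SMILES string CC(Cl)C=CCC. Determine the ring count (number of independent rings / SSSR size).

0

In SMILES, each pair of matching ring-closure digits denotes one ring-closing bond; the number of such bonds equals the number of independent rings.
Ring-closure bonds here: 0.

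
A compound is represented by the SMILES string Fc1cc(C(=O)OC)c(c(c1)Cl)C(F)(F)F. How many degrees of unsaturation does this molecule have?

5

Molecular formula: C9H5ClF4O2.
DoU = (2C + 2 + N − H − X) / 2, where X is the halogen count and O/S are ignored.
    = (2·9 + 2 + 0 − 5 − 5) / 2 = 10 / 2 = 5.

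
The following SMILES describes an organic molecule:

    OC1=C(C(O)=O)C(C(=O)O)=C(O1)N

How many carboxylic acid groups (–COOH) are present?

2

The carboxylic acid motif appears at heavy-atom positions 4, 8 in the SMILES.
Other groups present: 1 hydroxyl, 1 primary amine.
Carboxylic acid count: 2.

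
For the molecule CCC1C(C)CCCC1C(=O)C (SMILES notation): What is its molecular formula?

C11H20O

Walk through each heavy atom and fill implicit hydrogens from standard valence (C 4, N 3, O 2, S 2, halogen 1):
  atom 1: C, bond orders sum to 1 (valence 4) → 3 H
  atom 2: C, bond orders sum to 2 (valence 4) → 2 H
  atom 3: C, bond orders sum to 3 (valence 4) → 1 H
  atom 4: C, bond orders sum to 3 (valence 4) → 1 H
  atom 5: C, bond orders sum to 1 (valence 4) → 3 H
  atom 6: C, bond orders sum to 2 (valence 4) → 2 H
  atom 7: C, bond orders sum to 2 (valence 4) → 2 H
  atom 8: C, bond orders sum to 2 (valence 4) → 2 H
  atom 9: C, bond orders sum to 3 (valence 4) → 1 H
  atom 10: C, bond orders sum to 4 (valence 4) → 0 H
  atom 11: O, bond orders sum to 2 (valence 2) → 0 H
  atom 12: C, bond orders sum to 1 (valence 4) → 3 H
Totals → C:11, H:20, O:1.
In Hill order: C11H20O.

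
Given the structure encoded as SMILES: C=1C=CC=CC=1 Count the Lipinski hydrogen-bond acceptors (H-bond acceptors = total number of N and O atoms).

0

N atoms: 0; O atoms: 0.
Lipinski HBA = 0 + 0 = 0.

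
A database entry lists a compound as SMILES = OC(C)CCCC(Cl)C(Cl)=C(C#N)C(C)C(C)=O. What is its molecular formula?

Walk through each heavy atom and fill implicit hydrogens from standard valence (C 4, N 3, O 2, S 2, halogen 1):
  atom 1: O, bond orders sum to 1 (valence 2) → 1 H
  atom 2: C, bond orders sum to 3 (valence 4) → 1 H
  atom 3: C, bond orders sum to 1 (valence 4) → 3 H
  atom 4: C, bond orders sum to 2 (valence 4) → 2 H
  atom 5: C, bond orders sum to 2 (valence 4) → 2 H
  atom 6: C, bond orders sum to 2 (valence 4) → 2 H
  atom 7: C, bond orders sum to 3 (valence 4) → 1 H
  atom 8: Cl (halogen, monovalent) → 0 H
  atom 9: C, bond orders sum to 4 (valence 4) → 0 H
  atom 10: Cl (halogen, monovalent) → 0 H
  atom 11: C, bond orders sum to 4 (valence 4) → 0 H
  atom 12: C, bond orders sum to 4 (valence 4) → 0 H
  atom 13: N, bond orders sum to 3 (valence 3) → 0 H
  atom 14: C, bond orders sum to 3 (valence 4) → 1 H
  atom 15: C, bond orders sum to 1 (valence 4) → 3 H
  atom 16: C, bond orders sum to 4 (valence 4) → 0 H
  atom 17: C, bond orders sum to 1 (valence 4) → 3 H
  atom 18: O, bond orders sum to 2 (valence 2) → 0 H
Totals → C:13, H:19, Cl:2, N:1, O:2.
In Hill order: C13H19Cl2NO2.

C13H19Cl2NO2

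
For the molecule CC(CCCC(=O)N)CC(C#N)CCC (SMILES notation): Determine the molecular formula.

Walk through each heavy atom and fill implicit hydrogens from standard valence (C 4, N 3, O 2, S 2, halogen 1):
  atom 1: C, bond orders sum to 1 (valence 4) → 3 H
  atom 2: C, bond orders sum to 3 (valence 4) → 1 H
  atom 3: C, bond orders sum to 2 (valence 4) → 2 H
  atom 4: C, bond orders sum to 2 (valence 4) → 2 H
  atom 5: C, bond orders sum to 2 (valence 4) → 2 H
  atom 6: C, bond orders sum to 4 (valence 4) → 0 H
  atom 7: O, bond orders sum to 2 (valence 2) → 0 H
  atom 8: N, bond orders sum to 1 (valence 3) → 2 H
  atom 9: C, bond orders sum to 2 (valence 4) → 2 H
  atom 10: C, bond orders sum to 3 (valence 4) → 1 H
  atom 11: C, bond orders sum to 4 (valence 4) → 0 H
  atom 12: N, bond orders sum to 3 (valence 3) → 0 H
  atom 13: C, bond orders sum to 2 (valence 4) → 2 H
  atom 14: C, bond orders sum to 2 (valence 4) → 2 H
  atom 15: C, bond orders sum to 1 (valence 4) → 3 H
Totals → C:12, H:22, N:2, O:1.
In Hill order: C12H22N2O.

C12H22N2O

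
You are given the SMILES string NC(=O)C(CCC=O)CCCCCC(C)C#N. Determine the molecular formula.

C13H22N2O2

Walk through each heavy atom and fill implicit hydrogens from standard valence (C 4, N 3, O 2, S 2, halogen 1):
  atom 1: N, bond orders sum to 1 (valence 3) → 2 H
  atom 2: C, bond orders sum to 4 (valence 4) → 0 H
  atom 3: O, bond orders sum to 2 (valence 2) → 0 H
  atom 4: C, bond orders sum to 3 (valence 4) → 1 H
  atom 5: C, bond orders sum to 2 (valence 4) → 2 H
  atom 6: C, bond orders sum to 2 (valence 4) → 2 H
  atom 7: C, bond orders sum to 3 (valence 4) → 1 H
  atom 8: O, bond orders sum to 2 (valence 2) → 0 H
  atom 9: C, bond orders sum to 2 (valence 4) → 2 H
  atom 10: C, bond orders sum to 2 (valence 4) → 2 H
  atom 11: C, bond orders sum to 2 (valence 4) → 2 H
  atom 12: C, bond orders sum to 2 (valence 4) → 2 H
  atom 13: C, bond orders sum to 2 (valence 4) → 2 H
  atom 14: C, bond orders sum to 3 (valence 4) → 1 H
  atom 15: C, bond orders sum to 1 (valence 4) → 3 H
  atom 16: C, bond orders sum to 4 (valence 4) → 0 H
  atom 17: N, bond orders sum to 3 (valence 3) → 0 H
Totals → C:13, H:22, N:2, O:2.
In Hill order: C13H22N2O2.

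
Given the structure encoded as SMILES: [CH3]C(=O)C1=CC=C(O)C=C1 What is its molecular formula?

Walk through each heavy atom and fill implicit hydrogens from standard valence (C 4, N 3, O 2, S 2, halogen 1):
  atom 1: C with explicit H count 3
  atom 2: C, bond orders sum to 4 (valence 4) → 0 H
  atom 3: O, bond orders sum to 2 (valence 2) → 0 H
  atom 4: C, bond orders sum to 4 (valence 4) → 0 H
  atom 5: C, bond orders sum to 3 (valence 4) → 1 H
  atom 6: C, bond orders sum to 3 (valence 4) → 1 H
  atom 7: C, bond orders sum to 4 (valence 4) → 0 H
  atom 8: O, bond orders sum to 1 (valence 2) → 1 H
  atom 9: C, bond orders sum to 3 (valence 4) → 1 H
  atom 10: C, bond orders sum to 3 (valence 4) → 1 H
Totals → C:8, H:8, O:2.

C8H8O2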